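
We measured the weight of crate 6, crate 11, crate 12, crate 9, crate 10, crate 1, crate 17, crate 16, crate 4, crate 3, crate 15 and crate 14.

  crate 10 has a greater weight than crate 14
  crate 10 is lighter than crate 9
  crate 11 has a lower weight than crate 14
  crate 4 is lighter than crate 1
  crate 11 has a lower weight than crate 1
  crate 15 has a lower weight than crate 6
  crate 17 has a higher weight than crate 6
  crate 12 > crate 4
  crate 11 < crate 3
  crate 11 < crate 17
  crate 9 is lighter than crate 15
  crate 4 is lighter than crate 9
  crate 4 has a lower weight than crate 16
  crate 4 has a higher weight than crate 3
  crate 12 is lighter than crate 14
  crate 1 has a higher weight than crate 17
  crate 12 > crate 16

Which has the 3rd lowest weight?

crate 4

The consecutive relations fix a unique order: crate 11 < crate 3 < crate 4 < crate 16 < crate 12 < crate 14 < crate 10 < crate 9 < crate 15 < crate 6 < crate 17 < crate 1.
Counting 3 from the smallest end gives crate 4.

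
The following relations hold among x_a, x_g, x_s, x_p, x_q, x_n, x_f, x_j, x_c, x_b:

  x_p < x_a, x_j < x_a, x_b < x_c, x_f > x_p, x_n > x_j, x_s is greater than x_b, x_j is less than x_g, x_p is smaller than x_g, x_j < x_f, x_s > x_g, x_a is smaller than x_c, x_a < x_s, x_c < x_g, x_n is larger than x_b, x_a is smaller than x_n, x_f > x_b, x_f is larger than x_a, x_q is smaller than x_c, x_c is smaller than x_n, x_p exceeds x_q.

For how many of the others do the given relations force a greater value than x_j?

The elements the relations force above x_j are x_a, x_f, x_c, x_g, x_n, x_s — no chain reaches any other.
That is 6.

6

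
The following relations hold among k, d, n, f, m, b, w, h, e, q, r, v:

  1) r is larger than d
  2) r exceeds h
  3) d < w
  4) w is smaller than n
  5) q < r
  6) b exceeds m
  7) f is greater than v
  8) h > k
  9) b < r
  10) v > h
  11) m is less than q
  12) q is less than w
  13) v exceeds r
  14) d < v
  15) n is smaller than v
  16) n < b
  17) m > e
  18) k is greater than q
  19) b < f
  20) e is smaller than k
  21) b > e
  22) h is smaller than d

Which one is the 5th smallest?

h

Piecing the relations together gives one ordering: e < m < q < k < h < d < w < n < b < r < v < f.
Counting 5 from the smallest end gives h.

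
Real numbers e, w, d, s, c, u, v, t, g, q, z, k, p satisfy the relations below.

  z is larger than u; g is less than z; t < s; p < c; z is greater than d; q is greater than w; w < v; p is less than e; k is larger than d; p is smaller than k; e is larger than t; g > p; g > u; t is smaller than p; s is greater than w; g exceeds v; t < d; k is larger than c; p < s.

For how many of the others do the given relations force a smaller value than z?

From z the given relations immediately reach d, u, g.
From those, t, v, p — 6 in total.
From those, w — 7 in total.
Nothing else is reachable below z; 7 in all.

7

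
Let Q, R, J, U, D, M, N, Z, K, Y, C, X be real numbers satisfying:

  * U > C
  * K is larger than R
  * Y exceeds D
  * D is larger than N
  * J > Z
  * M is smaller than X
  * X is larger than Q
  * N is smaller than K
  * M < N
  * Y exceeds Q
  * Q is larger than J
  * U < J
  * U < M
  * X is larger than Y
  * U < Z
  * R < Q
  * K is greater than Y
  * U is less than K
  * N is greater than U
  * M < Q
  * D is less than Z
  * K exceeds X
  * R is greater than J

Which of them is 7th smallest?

The consecutive relations fix a unique order: C < U < M < N < D < Z < J < R < Q < Y < X < K.
The 7th smallest is J.

J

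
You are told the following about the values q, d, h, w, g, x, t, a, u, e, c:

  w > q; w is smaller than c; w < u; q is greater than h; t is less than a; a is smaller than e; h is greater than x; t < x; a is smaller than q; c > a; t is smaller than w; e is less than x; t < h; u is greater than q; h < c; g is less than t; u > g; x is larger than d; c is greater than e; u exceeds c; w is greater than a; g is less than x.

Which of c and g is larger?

c

g < t and t < a give g < a.
Then a < e extends the chain to e.
Then e < x extends the chain to x.
Then x < h extends the chain to h.
Then h < q extends the chain to q.
Then q < w extends the chain to w.
Then w < c extends the chain to c.
So g < c; c is the larger of the two.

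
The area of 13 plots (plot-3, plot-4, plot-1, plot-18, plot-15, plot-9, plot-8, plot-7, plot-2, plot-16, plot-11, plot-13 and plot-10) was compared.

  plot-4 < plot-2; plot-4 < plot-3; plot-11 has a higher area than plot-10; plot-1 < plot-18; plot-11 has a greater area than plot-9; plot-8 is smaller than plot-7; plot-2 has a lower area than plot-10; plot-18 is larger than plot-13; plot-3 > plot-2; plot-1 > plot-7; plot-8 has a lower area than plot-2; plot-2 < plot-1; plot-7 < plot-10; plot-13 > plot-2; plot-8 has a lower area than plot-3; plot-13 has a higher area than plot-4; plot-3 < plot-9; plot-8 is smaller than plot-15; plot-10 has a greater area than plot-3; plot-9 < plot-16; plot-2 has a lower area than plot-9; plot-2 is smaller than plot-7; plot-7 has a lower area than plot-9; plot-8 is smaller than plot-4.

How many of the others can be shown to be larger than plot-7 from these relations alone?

6

The elements the relations force above plot-7 are plot-1, plot-9, plot-10, plot-16, plot-18, plot-11 — no chain reaches any other.
That is 6.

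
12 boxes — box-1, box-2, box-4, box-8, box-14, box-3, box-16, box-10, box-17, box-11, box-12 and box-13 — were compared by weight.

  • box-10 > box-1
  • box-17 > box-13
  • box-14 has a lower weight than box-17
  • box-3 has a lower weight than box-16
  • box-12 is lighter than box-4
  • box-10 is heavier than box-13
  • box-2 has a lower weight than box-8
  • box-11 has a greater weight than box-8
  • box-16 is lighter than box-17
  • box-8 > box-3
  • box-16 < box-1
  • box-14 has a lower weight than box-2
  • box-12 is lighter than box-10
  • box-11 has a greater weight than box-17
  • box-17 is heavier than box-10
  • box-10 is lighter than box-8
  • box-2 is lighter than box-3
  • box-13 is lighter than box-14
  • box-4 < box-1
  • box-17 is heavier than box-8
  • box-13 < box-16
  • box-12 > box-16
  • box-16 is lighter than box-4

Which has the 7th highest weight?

Piecing the relations together gives one ordering: box-13 < box-14 < box-2 < box-3 < box-16 < box-12 < box-4 < box-1 < box-10 < box-8 < box-17 < box-11.
Counting 7 from the largest end gives box-12.

box-12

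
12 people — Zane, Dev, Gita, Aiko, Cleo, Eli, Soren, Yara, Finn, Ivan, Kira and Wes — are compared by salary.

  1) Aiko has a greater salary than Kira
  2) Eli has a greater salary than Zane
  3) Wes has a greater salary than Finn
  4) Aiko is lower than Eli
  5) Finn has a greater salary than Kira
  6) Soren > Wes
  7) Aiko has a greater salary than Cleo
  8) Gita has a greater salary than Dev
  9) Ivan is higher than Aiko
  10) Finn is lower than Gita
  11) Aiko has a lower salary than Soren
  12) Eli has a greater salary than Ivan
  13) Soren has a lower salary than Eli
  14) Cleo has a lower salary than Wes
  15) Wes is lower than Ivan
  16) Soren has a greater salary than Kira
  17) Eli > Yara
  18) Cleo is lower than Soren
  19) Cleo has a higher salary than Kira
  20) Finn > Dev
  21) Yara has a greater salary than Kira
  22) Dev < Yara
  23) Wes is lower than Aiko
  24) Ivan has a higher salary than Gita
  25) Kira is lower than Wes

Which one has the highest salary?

Kira is not greatest since Kira < Cleo; Dev is not greatest since Dev < Yara; Cleo is not greatest since Cleo < Aiko; Yara is not greatest since Yara < Eli; Finn is not greatest since Finn < Wes; Zane is not greatest since Zane < Eli; Wes is not greatest since Wes < Aiko; Gita is not greatest since Gita < Ivan; Aiko is not greatest since Aiko < Soren; Soren is not greatest since Soren < Eli; Ivan is not greatest since Ivan < Eli.
Only Eli has nothing above it, so Eli is the highest salary.

Eli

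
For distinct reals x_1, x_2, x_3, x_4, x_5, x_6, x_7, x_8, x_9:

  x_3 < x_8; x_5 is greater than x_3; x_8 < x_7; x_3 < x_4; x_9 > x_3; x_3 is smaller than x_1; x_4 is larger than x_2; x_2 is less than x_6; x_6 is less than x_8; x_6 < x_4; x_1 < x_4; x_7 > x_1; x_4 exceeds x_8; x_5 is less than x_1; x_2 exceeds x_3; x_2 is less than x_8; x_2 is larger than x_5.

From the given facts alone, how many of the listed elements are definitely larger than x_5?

From x_5 the given relations immediately reach x_2, x_1.
From those, x_6, x_8, x_4, x_7 — 6 in total.
Nothing else is reachable above x_5; 6 in all.

6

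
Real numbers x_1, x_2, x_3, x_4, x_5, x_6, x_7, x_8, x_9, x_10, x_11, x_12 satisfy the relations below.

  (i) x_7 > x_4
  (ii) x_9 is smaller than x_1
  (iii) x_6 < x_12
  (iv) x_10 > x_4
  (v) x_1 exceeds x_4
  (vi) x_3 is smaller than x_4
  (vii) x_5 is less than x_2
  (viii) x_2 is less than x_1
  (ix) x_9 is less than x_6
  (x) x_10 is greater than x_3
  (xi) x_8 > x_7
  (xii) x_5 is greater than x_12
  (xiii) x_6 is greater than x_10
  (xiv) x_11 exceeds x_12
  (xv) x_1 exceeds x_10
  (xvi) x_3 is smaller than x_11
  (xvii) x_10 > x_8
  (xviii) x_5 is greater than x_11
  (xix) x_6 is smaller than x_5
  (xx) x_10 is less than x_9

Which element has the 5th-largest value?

Piecing the relations together gives one ordering: x_3 < x_4 < x_7 < x_8 < x_10 < x_9 < x_6 < x_12 < x_11 < x_5 < x_2 < x_1.
The 5th largest is x_12.

x_12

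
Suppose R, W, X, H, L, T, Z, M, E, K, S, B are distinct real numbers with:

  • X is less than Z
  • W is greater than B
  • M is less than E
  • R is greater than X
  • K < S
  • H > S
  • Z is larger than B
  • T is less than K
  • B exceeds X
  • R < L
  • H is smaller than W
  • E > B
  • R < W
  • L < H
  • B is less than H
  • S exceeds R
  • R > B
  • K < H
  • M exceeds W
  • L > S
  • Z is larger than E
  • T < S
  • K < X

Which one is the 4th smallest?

Piecing the relations together gives one ordering: T < K < X < B < R < S < L < H < W < M < E < Z.
Counting 4 from the smallest end gives B.

B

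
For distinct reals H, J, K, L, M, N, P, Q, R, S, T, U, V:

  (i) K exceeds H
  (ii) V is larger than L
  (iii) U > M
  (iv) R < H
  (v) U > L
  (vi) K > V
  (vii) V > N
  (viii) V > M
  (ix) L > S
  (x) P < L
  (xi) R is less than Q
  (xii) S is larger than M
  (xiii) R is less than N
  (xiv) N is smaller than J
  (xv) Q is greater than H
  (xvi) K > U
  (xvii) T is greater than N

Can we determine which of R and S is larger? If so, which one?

Following every chain through R: above R we get H, N, Q, J, V, T, K.
S is not reached, and no chain runs the other way from S to R.
So the given relations leave the order of R and S undetermined.

undetermined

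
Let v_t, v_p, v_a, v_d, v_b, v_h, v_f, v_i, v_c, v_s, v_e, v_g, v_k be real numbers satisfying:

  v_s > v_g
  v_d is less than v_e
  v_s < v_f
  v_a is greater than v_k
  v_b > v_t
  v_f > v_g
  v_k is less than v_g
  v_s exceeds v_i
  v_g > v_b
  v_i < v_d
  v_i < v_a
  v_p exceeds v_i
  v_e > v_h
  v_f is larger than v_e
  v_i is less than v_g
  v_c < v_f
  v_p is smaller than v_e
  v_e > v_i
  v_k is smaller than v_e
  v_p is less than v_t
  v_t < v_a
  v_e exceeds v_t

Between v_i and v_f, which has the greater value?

Link the given pairs in sequence: v_i < v_p; v_p < v_t; v_t < v_b; v_b < v_g; v_g < v_s; v_s < v_f.
Together: v_i < v_p < v_t < v_b < v_g < v_s < v_f.
So v_i < v_f; v_f is the larger of the two.

v_f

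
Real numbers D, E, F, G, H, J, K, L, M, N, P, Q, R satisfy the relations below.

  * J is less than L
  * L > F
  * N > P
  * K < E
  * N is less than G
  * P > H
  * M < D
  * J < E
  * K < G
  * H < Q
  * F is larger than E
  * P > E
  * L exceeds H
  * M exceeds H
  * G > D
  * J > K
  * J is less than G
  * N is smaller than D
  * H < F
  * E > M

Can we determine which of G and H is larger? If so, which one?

H < M and M < E give H < E.
With E < P: H < M < E < P.
With P < N: H < M < E < P < N.
Then N < G extends the chain to G.
So G is larger.

G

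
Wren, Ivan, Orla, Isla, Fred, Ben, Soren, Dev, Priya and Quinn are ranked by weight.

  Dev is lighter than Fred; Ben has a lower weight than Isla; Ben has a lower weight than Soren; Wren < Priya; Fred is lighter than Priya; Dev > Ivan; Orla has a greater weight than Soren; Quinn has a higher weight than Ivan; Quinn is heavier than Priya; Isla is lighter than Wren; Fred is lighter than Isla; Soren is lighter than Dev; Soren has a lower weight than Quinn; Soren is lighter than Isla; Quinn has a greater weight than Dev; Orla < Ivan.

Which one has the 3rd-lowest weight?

Orla

The consecutive relations fix a unique order: Ben < Soren < Orla < Ivan < Dev < Fred < Isla < Wren < Priya < Quinn.
Counting 3 from the smallest end gives Orla.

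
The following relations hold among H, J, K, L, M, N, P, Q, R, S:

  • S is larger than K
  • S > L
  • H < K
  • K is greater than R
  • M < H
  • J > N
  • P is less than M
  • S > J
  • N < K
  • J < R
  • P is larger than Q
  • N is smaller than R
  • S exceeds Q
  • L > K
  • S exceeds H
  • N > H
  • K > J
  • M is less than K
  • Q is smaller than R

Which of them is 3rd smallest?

M

Chaining the given pairs: Q < P < M < H < N < J < R < K < L < S.
The 3rd smallest is M.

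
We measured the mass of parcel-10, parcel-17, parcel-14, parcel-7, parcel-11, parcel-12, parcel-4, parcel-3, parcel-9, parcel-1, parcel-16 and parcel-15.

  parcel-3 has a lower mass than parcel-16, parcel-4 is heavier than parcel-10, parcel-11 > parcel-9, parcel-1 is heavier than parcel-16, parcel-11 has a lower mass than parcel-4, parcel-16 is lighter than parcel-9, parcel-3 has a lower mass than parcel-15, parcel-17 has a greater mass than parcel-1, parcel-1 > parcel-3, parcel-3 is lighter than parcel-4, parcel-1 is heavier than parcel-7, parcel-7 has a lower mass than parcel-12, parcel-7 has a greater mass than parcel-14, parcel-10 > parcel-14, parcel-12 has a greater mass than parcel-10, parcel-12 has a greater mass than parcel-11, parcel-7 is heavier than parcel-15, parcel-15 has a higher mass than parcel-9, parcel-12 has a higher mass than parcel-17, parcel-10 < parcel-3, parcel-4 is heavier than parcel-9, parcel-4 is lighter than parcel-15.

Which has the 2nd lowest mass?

parcel-10

Piecing the relations together gives one ordering: parcel-14 < parcel-10 < parcel-3 < parcel-16 < parcel-9 < parcel-11 < parcel-4 < parcel-15 < parcel-7 < parcel-1 < parcel-17 < parcel-12.
The 2nd smallest is parcel-10.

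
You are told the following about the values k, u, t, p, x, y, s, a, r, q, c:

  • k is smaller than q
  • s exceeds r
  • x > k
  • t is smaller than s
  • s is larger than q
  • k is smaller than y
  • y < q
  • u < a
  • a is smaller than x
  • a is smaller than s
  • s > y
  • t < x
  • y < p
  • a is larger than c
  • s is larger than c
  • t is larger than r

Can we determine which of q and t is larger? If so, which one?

Following every chain through t: above t we get s, x; below t we get r.
q is not reached, and no chain runs the other way from q to t.
So the given relations leave the order of t and q undetermined.

undetermined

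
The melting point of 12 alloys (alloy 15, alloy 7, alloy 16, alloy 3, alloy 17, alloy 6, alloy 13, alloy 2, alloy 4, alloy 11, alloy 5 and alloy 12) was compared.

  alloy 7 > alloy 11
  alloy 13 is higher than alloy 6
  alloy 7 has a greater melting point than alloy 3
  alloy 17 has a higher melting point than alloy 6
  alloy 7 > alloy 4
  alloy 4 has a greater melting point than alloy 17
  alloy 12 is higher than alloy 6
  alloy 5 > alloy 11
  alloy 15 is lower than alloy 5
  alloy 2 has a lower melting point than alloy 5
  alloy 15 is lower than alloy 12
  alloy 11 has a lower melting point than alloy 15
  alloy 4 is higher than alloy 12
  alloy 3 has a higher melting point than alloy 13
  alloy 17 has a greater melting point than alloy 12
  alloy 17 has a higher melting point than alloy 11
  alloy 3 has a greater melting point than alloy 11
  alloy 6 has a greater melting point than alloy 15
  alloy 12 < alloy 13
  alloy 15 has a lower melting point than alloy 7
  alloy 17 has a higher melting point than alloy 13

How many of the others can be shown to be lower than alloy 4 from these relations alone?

6

Directly below alloy 4: alloy 12, alloy 17.
One step further: alloy 11, alloy 15, alloy 6, alloy 13 (6 so far).
Nothing else is reachable below alloy 4; 6 in all.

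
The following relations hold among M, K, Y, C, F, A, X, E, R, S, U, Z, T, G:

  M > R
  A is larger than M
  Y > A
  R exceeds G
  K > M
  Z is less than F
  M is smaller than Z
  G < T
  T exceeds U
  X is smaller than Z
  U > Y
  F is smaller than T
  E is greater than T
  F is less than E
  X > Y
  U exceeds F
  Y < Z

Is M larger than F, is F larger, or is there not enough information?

F

Following the relations from M: M < A < Y < X < Z < F.
So F is larger.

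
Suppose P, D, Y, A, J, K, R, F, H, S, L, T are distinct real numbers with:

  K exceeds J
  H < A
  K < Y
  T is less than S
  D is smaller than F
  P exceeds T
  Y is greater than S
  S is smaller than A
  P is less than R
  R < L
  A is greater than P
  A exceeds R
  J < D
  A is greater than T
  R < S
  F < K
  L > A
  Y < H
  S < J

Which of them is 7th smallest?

Piecing the relations together gives one ordering: T < P < R < S < J < D < F < K < Y < H < A < L.
Counting 7 from the smallest end gives F.

F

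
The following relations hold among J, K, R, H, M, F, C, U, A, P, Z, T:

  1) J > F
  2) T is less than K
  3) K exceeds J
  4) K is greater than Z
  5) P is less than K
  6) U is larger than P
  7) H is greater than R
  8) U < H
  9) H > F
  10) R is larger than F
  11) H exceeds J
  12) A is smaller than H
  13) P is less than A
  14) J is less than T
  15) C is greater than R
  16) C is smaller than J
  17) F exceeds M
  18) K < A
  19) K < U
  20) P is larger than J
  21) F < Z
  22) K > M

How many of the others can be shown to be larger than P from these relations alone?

4

Directly above P: K, A, U.
One step further: H (4 so far).
Nothing else is reachable above P; 4 in all.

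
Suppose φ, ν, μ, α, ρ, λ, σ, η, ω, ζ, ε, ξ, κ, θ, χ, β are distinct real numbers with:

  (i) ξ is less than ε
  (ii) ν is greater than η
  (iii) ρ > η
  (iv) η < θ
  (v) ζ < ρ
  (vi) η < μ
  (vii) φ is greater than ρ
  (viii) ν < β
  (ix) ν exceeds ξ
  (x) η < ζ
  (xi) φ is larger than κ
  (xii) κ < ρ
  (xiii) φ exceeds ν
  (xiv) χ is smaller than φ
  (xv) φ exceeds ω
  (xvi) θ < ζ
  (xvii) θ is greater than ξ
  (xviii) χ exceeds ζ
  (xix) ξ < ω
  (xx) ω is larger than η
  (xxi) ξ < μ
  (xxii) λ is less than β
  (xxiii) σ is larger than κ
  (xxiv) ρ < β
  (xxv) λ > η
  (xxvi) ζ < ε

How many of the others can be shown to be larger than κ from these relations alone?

The elements the relations force above κ are σ, ρ, β, φ — no chain reaches any other.
That is 4.

4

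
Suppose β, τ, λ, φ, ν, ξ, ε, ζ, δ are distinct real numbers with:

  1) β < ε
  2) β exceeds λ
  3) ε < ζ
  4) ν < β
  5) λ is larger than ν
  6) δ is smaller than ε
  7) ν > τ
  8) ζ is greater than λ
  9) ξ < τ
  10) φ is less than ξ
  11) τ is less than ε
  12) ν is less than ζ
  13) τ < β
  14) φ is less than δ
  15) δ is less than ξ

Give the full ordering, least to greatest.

The consecutive links are each given: φ < δ; δ < ξ; ξ < τ; τ < ν; ν < λ; λ < β; β < ε; ε < ζ.

φ < δ < ξ < τ < ν < λ < β < ε < ζ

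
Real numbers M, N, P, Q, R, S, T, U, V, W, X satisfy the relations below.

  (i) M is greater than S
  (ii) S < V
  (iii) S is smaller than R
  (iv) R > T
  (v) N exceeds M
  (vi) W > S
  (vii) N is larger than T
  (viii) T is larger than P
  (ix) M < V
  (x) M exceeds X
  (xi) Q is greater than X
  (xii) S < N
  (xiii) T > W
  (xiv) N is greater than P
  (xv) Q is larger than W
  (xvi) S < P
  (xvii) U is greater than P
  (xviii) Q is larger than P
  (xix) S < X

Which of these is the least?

X is not least since S < X; P is not least since S < P; W is not least since S < W; M is not least since S < M; T is not least since P < T; N is not least since M < N; U is not least since P < U; Q is not least since P < Q; V is not least since M < V; R is not least since T < R.
Only S has nothing below it, so S is the least.

S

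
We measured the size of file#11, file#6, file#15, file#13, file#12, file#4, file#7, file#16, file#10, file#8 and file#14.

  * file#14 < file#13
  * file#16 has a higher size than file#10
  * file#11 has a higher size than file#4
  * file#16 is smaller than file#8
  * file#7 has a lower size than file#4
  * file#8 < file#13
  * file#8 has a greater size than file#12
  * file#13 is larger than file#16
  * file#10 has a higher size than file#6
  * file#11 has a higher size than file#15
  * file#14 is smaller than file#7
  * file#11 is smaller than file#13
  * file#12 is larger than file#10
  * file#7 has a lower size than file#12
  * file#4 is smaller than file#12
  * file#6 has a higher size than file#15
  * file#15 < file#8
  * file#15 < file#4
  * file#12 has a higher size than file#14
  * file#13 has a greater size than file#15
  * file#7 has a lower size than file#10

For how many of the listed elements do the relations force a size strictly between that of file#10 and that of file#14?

1

Chaining upward from file#14 reaches: file#7, file#4, file#16, file#12, file#11, file#8, file#13.
Chaining downward from file#10 reaches: file#15, file#7, file#6.
Strictly between file#14 and file#10 are those in both lists: file#7 — 1 element.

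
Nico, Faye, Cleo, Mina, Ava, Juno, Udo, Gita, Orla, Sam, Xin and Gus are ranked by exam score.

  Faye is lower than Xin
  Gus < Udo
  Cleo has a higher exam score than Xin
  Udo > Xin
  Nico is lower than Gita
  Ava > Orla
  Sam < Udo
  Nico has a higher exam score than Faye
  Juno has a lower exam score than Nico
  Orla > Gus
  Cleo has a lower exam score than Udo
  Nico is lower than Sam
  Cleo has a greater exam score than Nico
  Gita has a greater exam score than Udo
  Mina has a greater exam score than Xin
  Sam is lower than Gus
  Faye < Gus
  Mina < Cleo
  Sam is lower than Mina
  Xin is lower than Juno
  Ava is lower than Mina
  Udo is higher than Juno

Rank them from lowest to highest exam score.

Each adjacent pair is fixed by a given relation: Faye < Xin; Xin < Juno; Juno < Nico; Nico < Sam; Sam < Gus; Gus < Orla; Orla < Ava; Ava < Mina; Mina < Cleo; Cleo < Udo; Udo < Gita. Chaining them end to end gives the full order.

Faye < Xin < Juno < Nico < Sam < Gus < Orla < Ava < Mina < Cleo < Udo < Gita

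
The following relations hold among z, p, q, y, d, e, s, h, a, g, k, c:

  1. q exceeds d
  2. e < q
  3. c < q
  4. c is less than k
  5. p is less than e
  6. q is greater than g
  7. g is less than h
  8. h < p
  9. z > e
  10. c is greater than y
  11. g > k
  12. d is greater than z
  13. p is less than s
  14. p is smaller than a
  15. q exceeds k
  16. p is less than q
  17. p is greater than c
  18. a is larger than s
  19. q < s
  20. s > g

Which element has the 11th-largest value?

c

The consecutive relations fix a unique order: y < c < k < g < h < p < e < z < d < q < s < a.
The 11th largest is c.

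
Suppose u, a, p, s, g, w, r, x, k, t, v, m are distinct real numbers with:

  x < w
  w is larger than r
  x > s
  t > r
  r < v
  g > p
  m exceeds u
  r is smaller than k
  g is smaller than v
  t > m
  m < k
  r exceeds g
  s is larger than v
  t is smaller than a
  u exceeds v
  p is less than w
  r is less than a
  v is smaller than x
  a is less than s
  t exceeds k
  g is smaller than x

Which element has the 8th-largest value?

u

Chaining the given pairs: p < g < r < v < u < m < k < t < a < s < x < w.
Counting 8 from the largest end gives u.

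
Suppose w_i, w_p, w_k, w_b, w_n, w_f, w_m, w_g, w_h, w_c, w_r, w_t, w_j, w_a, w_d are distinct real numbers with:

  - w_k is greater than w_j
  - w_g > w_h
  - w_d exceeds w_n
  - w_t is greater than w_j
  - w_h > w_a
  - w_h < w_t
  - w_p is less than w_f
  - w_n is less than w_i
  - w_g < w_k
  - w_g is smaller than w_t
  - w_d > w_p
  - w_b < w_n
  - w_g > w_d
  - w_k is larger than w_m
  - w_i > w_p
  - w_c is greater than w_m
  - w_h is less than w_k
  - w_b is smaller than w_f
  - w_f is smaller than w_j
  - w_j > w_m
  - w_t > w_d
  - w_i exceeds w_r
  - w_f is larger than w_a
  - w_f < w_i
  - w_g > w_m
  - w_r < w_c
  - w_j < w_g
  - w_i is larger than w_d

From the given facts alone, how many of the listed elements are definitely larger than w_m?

From w_m the given relations immediately reach w_c, w_j, w_g, w_k.
From those, w_t — 5 in total.
No other element is forced above w_m by the given relations, so the count is 5.

5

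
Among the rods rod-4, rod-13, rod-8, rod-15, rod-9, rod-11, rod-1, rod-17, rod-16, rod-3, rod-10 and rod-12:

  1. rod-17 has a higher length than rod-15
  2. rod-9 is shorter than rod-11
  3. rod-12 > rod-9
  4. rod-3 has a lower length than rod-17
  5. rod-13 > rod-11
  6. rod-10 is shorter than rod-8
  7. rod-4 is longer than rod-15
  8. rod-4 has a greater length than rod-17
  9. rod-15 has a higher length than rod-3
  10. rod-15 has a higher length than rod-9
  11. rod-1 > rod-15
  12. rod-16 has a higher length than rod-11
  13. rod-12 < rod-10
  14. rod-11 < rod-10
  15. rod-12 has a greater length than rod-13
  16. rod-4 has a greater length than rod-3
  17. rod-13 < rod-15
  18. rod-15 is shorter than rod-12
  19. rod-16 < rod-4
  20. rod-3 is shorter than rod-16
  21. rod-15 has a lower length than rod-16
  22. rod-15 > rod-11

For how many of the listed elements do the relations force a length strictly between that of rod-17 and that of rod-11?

2

Chaining upward from rod-11 reaches: rod-13, rod-15, rod-12, rod-16, rod-10, rod-1, rod-8, rod-4.
Chaining downward from rod-17 reaches: rod-9, rod-13, rod-3, rod-15.
Strictly between rod-11 and rod-17 are those in both lists: rod-13, rod-15 — 2 elements.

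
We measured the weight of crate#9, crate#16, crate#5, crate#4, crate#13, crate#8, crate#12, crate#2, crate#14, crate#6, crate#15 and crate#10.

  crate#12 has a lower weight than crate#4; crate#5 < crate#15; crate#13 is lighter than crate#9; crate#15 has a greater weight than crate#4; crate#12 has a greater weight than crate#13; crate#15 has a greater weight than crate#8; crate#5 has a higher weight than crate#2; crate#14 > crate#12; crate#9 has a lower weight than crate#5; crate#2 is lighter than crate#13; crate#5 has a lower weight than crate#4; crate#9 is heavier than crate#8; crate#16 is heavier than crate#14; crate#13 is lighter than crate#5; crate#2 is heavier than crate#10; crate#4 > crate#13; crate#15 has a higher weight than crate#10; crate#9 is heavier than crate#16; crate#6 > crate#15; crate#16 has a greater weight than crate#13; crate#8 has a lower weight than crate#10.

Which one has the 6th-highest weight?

crate#16

Chaining the given pairs: crate#8 < crate#10 < crate#2 < crate#13 < crate#12 < crate#14 < crate#16 < crate#9 < crate#5 < crate#4 < crate#15 < crate#6.
Counting 6 from the largest end gives crate#16.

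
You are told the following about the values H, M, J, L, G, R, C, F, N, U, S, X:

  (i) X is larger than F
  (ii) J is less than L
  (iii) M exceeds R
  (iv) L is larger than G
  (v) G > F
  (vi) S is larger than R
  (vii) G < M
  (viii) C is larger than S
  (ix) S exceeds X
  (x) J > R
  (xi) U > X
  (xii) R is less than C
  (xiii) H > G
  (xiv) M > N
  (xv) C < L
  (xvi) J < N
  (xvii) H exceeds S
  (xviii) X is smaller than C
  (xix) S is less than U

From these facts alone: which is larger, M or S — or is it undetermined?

undetermined

Following every chain through S: above S we get C, H, L, U; below S we get F, X, R.
M is not reached, and no chain runs the other way from M to S.
So the given relations leave the order of S and M undetermined.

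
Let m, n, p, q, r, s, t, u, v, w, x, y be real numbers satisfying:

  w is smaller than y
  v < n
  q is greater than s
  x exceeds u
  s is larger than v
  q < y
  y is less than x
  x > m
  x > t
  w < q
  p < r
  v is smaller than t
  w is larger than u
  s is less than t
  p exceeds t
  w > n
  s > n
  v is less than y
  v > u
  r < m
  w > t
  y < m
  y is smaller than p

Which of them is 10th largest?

Piecing the relations together gives one ordering: u < v < n < s < t < w < q < y < p < r < m < x.
The 10th largest is n.

n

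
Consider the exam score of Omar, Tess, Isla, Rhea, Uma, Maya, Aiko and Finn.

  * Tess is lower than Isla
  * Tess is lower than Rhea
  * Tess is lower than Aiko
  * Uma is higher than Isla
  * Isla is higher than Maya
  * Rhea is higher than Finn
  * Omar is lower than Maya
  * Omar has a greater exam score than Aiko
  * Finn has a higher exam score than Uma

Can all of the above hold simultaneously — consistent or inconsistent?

consistent

Every relation is compatible with Tess < Aiko < Omar < Maya < Isla < Uma < Finn < Rhea; the set is consistent.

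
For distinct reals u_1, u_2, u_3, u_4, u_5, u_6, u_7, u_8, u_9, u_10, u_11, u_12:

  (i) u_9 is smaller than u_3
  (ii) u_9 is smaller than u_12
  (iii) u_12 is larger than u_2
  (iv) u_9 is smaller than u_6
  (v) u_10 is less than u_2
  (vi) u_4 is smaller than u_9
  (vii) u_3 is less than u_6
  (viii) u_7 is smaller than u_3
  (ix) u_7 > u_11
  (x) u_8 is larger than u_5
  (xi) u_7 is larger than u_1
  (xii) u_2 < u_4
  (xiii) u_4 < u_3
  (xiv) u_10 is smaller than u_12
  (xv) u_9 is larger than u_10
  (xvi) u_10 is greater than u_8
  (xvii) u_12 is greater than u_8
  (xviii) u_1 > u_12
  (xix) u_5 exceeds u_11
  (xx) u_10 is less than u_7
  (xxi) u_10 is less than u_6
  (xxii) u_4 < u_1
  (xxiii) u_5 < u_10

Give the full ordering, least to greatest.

u_11 < u_5 < u_8 < u_10 < u_2 < u_4 < u_9 < u_12 < u_1 < u_7 < u_3 < u_6

The consecutive links are each given: u_11 < u_5; u_5 < u_8; u_8 < u_10; u_10 < u_2; u_2 < u_4; u_4 < u_9; u_9 < u_12; u_12 < u_1; u_1 < u_7; u_7 < u_3; u_3 < u_6.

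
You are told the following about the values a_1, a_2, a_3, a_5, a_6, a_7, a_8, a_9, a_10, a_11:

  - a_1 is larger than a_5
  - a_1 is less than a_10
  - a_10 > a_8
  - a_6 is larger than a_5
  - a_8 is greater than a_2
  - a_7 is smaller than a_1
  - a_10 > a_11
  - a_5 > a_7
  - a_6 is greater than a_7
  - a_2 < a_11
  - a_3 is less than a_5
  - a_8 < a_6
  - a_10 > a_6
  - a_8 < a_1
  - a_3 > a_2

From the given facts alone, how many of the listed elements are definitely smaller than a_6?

Directly below a_6: a_8, a_7, a_5.
One step further: a_2, a_3 (5 so far).
Nothing else is reachable below a_6; 5 in all.

5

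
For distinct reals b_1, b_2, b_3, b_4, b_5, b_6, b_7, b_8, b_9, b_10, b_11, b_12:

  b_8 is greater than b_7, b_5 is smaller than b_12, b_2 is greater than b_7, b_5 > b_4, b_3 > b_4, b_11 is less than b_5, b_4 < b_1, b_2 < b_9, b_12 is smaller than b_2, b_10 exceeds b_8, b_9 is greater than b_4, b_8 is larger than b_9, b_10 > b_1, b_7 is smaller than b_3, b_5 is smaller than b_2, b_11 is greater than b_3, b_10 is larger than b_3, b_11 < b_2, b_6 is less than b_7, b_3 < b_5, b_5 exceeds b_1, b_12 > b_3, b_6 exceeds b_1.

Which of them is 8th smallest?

Chaining the given pairs: b_4 < b_1 < b_6 < b_7 < b_3 < b_11 < b_5 < b_12 < b_2 < b_9 < b_8 < b_10.
Counting 8 from the smallest end gives b_12.

b_12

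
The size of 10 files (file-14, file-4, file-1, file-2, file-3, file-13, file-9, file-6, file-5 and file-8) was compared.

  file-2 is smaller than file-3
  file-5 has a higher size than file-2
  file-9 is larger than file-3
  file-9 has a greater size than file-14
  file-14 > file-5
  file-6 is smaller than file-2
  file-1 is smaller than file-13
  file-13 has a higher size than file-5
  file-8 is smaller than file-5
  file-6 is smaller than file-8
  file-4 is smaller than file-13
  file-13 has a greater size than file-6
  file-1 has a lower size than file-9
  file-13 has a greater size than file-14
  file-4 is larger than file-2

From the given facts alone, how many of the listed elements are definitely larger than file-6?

8

The elements the relations force above file-6 are file-2, file-8, file-3, file-5, file-14, file-9, file-4, file-13 — no chain reaches any other.
That is 8.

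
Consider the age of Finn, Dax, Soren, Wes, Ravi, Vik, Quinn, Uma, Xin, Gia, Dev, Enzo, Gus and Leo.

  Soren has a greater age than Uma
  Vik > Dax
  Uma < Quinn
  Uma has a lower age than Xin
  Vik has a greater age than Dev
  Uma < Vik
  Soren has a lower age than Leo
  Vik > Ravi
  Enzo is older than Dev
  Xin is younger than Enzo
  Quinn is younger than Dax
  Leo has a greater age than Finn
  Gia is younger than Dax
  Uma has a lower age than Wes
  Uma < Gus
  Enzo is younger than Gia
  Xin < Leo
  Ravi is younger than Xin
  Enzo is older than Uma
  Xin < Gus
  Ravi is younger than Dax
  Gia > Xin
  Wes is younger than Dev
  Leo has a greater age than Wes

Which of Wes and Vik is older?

Wes < Dev and Dev < Enzo give Wes < Enzo.
Then Enzo < Gia extends the chain to Gia.
Then Gia < Dax extends the chain to Dax.
Then Dax < Vik extends the chain to Vik.
So Wes < Vik; Vik is the older of the two.

Vik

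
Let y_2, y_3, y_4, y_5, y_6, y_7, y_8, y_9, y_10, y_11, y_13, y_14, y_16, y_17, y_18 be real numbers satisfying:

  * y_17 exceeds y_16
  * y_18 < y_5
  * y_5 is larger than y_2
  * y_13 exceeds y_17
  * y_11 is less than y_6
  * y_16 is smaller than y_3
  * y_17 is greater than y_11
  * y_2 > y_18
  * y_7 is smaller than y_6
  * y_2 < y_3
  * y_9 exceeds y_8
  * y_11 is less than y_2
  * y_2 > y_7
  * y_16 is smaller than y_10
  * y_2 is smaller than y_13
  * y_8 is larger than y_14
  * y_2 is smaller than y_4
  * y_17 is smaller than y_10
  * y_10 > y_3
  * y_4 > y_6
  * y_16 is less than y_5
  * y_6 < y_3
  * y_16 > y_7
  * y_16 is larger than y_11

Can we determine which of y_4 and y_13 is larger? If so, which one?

undetermined

Following every chain through y_4: below y_4 we get y_18, y_11, y_7, y_2, y_6.
y_13 is not reached, and no chain runs the other way from y_13 to y_4.
So the given relations leave the order of y_4 and y_13 undetermined.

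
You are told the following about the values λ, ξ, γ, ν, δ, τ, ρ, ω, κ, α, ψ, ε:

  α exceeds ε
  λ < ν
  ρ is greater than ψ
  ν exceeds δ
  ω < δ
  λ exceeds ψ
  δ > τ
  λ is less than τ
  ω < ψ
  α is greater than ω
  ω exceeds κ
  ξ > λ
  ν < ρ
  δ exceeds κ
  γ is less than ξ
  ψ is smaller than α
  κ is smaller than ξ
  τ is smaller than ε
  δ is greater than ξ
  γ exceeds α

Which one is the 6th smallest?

ε

Piecing the relations together gives one ordering: κ < ω < ψ < λ < τ < ε < α < γ < ξ < δ < ν < ρ.
Counting 6 from the smallest end gives ε.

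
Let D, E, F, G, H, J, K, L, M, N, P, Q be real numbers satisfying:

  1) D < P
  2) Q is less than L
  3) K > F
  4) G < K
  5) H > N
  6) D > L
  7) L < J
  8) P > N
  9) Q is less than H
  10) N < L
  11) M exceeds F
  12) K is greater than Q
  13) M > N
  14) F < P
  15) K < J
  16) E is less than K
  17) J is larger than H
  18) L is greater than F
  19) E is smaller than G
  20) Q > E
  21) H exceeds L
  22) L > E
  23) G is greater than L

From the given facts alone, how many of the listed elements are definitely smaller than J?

From J the given relations immediately reach L, H, K.
From those, N, E, Q, F, G — 8 in total.
No other element is forced below J by the given relations, so the count is 8.

8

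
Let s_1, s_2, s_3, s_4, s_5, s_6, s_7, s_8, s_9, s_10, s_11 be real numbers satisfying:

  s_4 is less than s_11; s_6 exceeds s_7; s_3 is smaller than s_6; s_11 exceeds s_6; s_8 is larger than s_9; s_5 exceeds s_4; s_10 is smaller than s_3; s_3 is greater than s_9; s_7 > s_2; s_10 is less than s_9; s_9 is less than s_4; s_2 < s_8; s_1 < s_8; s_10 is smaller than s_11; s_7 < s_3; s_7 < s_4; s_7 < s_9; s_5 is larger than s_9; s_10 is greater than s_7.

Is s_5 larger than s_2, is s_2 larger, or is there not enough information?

s_5

s_2 < s_7 and s_7 < s_9 give s_2 < s_9.
With s_9 < s_4: s_2 < s_7 < s_9 < s_4.
Then s_4 < s_5 extends the chain to s_5.
So s_5 is larger.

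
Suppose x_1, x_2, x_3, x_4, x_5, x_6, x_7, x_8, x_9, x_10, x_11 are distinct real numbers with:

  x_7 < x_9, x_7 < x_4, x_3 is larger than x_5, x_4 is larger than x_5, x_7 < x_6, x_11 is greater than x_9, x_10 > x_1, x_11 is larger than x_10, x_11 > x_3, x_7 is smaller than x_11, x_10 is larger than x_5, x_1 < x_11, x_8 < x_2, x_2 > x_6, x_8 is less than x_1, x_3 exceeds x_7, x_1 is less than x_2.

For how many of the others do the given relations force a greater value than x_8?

From x_8 the given relations immediately reach x_1, x_2.
From those, x_10, x_11 — 4 in total.
Nothing else is reachable above x_8; 4 in all.

4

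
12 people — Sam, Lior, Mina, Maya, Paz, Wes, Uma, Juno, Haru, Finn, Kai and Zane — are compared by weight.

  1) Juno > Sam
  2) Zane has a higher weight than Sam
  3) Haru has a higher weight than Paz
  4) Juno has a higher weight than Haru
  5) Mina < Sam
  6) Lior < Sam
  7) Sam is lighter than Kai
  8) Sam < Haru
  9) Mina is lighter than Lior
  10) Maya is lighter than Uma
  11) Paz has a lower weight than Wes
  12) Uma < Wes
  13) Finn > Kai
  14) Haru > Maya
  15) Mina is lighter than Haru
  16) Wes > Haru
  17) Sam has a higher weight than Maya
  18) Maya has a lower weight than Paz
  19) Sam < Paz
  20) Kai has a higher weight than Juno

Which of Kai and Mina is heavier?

Kai

Link the given pairs in sequence: Mina < Lior; Lior < Sam; Sam < Paz; Paz < Haru; Haru < Juno; Juno < Kai.
Chaining these gives Mina < Lior < Sam < Paz < Haru < Juno < Kai.
So Mina < Kai; Kai is the heavier of the two.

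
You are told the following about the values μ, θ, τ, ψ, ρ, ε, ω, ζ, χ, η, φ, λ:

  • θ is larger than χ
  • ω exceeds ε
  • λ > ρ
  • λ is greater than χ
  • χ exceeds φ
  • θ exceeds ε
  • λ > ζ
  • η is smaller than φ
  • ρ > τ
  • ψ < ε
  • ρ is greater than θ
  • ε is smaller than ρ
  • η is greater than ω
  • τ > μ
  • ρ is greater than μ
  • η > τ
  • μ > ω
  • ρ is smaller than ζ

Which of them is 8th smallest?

χ

Chaining the given pairs: ψ < ε < ω < μ < τ < η < φ < χ < θ < ρ < ζ < λ.
Counting 8 from the smallest end gives χ.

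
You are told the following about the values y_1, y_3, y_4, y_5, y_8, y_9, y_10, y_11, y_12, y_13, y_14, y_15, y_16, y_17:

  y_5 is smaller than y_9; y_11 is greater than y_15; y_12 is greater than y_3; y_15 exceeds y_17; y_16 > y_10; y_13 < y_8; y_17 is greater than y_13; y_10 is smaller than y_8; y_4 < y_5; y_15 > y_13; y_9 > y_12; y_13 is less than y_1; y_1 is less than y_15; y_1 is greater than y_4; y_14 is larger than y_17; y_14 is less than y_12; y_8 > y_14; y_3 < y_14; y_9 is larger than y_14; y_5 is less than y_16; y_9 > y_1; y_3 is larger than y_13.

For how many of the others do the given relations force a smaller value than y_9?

8

Directly below y_9: y_1, y_5, y_14, y_12.
One step further: y_4, y_13, y_17, y_3 (8 so far).
No other element is forced below y_9 by the given relations, so the count is 8.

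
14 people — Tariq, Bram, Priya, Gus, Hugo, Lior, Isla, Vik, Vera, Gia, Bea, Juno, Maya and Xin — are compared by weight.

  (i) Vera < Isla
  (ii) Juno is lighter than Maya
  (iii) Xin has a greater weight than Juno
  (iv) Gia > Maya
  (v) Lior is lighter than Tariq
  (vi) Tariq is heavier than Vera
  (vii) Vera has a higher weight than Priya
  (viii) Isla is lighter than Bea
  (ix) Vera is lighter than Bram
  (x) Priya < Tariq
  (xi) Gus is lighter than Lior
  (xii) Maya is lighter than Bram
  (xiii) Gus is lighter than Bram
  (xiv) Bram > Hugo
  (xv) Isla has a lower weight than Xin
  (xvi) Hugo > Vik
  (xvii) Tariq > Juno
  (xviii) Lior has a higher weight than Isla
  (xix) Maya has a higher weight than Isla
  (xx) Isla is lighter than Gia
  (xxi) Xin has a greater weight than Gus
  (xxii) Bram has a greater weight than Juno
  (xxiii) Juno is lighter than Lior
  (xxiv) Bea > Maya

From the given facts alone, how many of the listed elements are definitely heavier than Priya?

9

Directly above Priya: Vera, Tariq.
One step further: Isla, Bram (4 so far).
One step further: Maya, Lior, Bea, Gia, Xin (9 so far).
No other element is forced above Priya by the given relations, so the count is 9.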